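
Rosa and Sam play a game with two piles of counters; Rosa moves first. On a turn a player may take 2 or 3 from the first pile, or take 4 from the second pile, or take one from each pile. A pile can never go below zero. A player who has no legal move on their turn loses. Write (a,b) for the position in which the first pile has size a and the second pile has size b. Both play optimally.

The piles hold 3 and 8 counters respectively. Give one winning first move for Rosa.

Move to (1,8).

Compute win/loss labels from the base case upward. A position with no move is L. Any other position is W if it can reach an L in one move, else L.
No move ever increases a pile, so every position that can arise here has a ≤ 3 and b ≤ 8; it is enough to label the cells with 0 ≤ a ≤ 3 and 0 ≤ b ≤ 8.
Every move lowers a or b (never raises either), so fill the grid row by row in increasing a, and left to right within a row: each cell's successors are then already labelled.
      b=0  b=1  b=2  b=3  b=4  b=5  b=6  b=7  b=8
a=0:    L    L    L    L    W    W    W    W    L
a=1:    L    W    W    W    W    L    L    L    L
a=2:    W    W    W    W    L    L    W    W    W
a=3:    W    W    W    W    L    W    W    W    W
Cells with no legal move (terminal, hence L): (0,0), (0,1), (0,2), (0,3), (1,0).
The remaining L cells, each justified by listing all of its moves:
(0,8): only reaches (0,4)(W), which is W → L
(1,5): only reaches (1,1)(W), (0,4)(W), all W → L
(1,6): only reaches (1,2)(W), (0,5)(W), all W → L
(1,7): only reaches (1,3)(W), (0,6)(W), all W → L
(1,8): only reaches (1,4)(W), (0,7)(W), all W → L
(2,4): only reaches (0,4)(W), (2,0)(W), (1,3)(W), all W → L
(2,5): only reaches (0,5)(W), (2,1)(W), (1,4)(W), all W → L
(3,4): only reaches (1,4)(W), (0,4)(W), (3,0)(W), (2,3)(W), all W → L
Every other cell has at least one move into one of the L cells above, so it is W.
From (3,8), the L positions reachable in one move are: (1,8), (0,8), (3,4). Any move reaching one of these is winning.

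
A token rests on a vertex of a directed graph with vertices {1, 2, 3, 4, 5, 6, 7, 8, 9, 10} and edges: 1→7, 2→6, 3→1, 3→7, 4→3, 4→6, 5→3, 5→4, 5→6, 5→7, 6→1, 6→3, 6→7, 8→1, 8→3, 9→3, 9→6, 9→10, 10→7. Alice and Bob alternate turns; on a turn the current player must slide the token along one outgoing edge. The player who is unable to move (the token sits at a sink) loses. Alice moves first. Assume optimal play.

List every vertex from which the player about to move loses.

2, 4, 7, 8, 9

Compute win/loss labels from the base case upward. A position with no move is L. Any other position is W if it can reach an L in one move, else L.
Every edge goes from a vertex to one that appears earlier in the order 7, 1, 3, 6, 8, 4, 5, 10, 2, 9, so processing vertices in that order labels each vertex after all of its successors.
7: no outgoing edge → L
1: →7(L), so W
3: →7(L), so W
6: →7(L), so W
8: →3(W), 1(W) — all W, so L
4: →6(W), 3(W) — all W, so L
5: →4(L), so W
10: →7(L), so W
2: →6(W) only, which is W, so L
9: →10(W), 6(W), 3(W) — all W, so L
The losing starting vertices are exactly the entries labelled L in this table (5 of them).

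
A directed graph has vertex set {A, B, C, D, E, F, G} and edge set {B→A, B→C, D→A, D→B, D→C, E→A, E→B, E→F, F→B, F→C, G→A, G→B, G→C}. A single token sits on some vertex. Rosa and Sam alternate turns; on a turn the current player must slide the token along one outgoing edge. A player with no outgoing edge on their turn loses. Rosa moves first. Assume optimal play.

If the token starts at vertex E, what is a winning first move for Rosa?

Work bottom-up. With no move the player to move loses. Otherwise the position is W if at least one move leads to an L position for the opponent, and L if every move leads to a W.
Every edge goes from a vertex to one that appears earlier in the order C, A, B, G, F, E, D, so processing vertices in that order labels each vertex after all of its successors.
C: no outgoing edge → L
A: no outgoing edge → L
B: →A(L), so W
G: →A(L), so W
F: →C(L), so W
E: →A(L), so W
D: →A(L), so W
From E, the L positions reachable in one move are: A.

Move to A.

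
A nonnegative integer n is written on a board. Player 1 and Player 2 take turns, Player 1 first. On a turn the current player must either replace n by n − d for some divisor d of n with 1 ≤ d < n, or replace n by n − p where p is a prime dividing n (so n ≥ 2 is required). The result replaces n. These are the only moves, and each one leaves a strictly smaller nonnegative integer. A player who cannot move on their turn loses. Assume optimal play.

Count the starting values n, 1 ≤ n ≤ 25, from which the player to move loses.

5

Positions with no move are L. A position that does have a move is losing for the player to move precisely when every available move leads to a winning position for the opponent. Fill in the labels:
n=0: no move → L
n=1: no move → L
n=2: →0(L), so W
n=3: →0(L), so W
n=4: →2(W), 3(W) — all W, so L
n=5: →0(L), so W
n=6: →4(L), so W
n=7: →0(L), so W
n=8: →4(L), so W
n=9: →6(W), 8(W) — all W, so L
n=10: →9(L), so W
n=11: →0(L), so W
n=12: →9(L), so W
n=13: →0(L), so W
n=14: →7(W), 12(W), 13(W) — all W, so L
n=15: →14(L), so W
n=16: →14(L), so W
n=17: →0(L), so W
n=18: →9(L), so W
n=19: →0(L), so W
n=20: →10(W), 15(W), 16(W), 18(W), 19(W) — all W, so L
n=21: →14(L), so W
n=22: →20(L), so W
n=23: →0(L), so W
n=24: →20(L), so W
n=25: →20(L), so W
L entries with 1 ≤ n ≤ 25 (n=0 is outside the asked range and is not counted): n = 1, 4, 9, 14, 20; that makes 5.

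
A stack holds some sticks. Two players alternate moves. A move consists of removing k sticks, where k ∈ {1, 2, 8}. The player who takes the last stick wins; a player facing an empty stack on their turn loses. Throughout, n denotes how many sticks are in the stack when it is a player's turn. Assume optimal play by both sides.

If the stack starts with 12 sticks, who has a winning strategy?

The second player wins.

Positions with no move are L. A position that does have a move is losing for the player to move precisely when every available move leads to a winning position for the opponent. Fill in the labels:
n=0: no move → L
n=1: →0(L), so W
n=2: →0(L), so W
n=3: →2(W), 1(W) — all W, so L
n=4: →3(L), so W
n=5: →3(L), so W
n=6: →5(W), 4(W) — all W, so L
n=7: →6(L), so W
n=8: →6(L), so W
n=9: →8(W), 7(W), 1(W) — all W, so L
n=10: →9(L), so W
n=11: →9(L), so W
n=12: →11(W), 10(W), 4(W) — all W, so L
Every move from 12 reaches a W position, so the mover loses.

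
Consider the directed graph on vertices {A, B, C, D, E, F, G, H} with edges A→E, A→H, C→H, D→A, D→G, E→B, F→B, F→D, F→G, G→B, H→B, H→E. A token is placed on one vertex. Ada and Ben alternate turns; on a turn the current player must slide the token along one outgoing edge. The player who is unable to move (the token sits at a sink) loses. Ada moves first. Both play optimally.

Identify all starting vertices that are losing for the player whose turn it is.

A, B, C

Build the W/L table. Terminal = L. A non-terminal position is W if it has a move to some L; otherwise it is L.
Every edge goes from a vertex to one that appears earlier in the order B, E, H, G, A, D, C, F, so processing vertices in that order labels each vertex after all of its successors.
B: no outgoing edge → L
E: can move to B, which is L ⇒ W
H: can move to B, which is L ⇒ W
G: can move to B, which is L ⇒ W
A: moves to H(W), E(W); every one is W ⇒ L
D: can move to A, which is L ⇒ W
C: the only move is to H(W), a W ⇒ L
F: can move to B, which is L ⇒ W
Reading off the rows marked L gives the requested list; there are 3 such vertices.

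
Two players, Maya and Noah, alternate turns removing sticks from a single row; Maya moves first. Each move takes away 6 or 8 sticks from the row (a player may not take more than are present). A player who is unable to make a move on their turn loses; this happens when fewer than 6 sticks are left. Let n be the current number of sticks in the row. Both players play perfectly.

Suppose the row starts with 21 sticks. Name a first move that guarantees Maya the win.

Remove 6, leaving 15.

Compute win/loss labels from the base case upward. A position with no move is L. Any other position is W if it can reach an L in one move, else L.
n=0: no move → L
n=1: no move → L
n=2: no move → L
n=3: no move → L
n=4: no move → L
n=5: no move → L
n=6: can move to 0, which is L ⇒ W
n=7: can move to 1, which is L ⇒ W
n=8: can move to 2, which is L ⇒ W
n=9: can move to 3, which is L ⇒ W
n=10: can move to 4, which is L ⇒ W
n=11: can move to 5, which is L ⇒ W
n=12: can move to 4, which is L ⇒ W
n=13: can move to 5, which is L ⇒ W
n=14: moves to 8(W), 6(W); every one is W ⇒ L
n=15: moves to 9(W), 7(W); every one is W ⇒ L
n=16: moves to 10(W), 8(W); every one is W ⇒ L
n=17: moves to 11(W), 9(W); every one is W ⇒ L
n=18: moves to 12(W), 10(W); every one is W ⇒ L
n=19: moves to 13(W), 11(W); every one is W ⇒ L
n=20: can move to 14, which is L ⇒ W
n=21: can move to 15, which is L ⇒ W
From 21, the L positions reachable in one move are: 15.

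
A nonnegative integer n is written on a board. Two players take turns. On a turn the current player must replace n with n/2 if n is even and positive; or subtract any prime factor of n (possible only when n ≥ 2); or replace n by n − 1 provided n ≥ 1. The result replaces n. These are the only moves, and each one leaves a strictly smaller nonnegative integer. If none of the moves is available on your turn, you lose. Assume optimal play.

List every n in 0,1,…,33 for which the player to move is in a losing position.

0, 4, 9, 14, 20, 24, 30

Classify positions by backward induction: terminal positions (no move available) are L. From any other position, the mover wins iff some move reaches an L.
n=0: no move → L
n=1: reaches L-position 0 → W
n=2: reaches L-position 0 → W
n=3: reaches L-position 0 → W
n=4: only reaches 2(W), 3(W), all W → L
n=5: reaches L-position 0 → W
n=6: reaches L-position 4 → W
n=7: reaches L-position 0 → W
n=8: reaches L-position 4 → W
n=9: only reaches 6(W), 8(W), all W → L
n=10: reaches L-position 9 → W
n=11: reaches L-position 0 → W
n=12: reaches L-position 9 → W
n=13: reaches L-position 0 → W
n=14: only reaches 7(W), 12(W), 13(W), all W → L
n=15: reaches L-position 14 → W
n=16: reaches L-position 14 → W
n=17: reaches L-position 0 → W
n=18: reaches L-position 9 → W
n=19: reaches L-position 0 → W
n=20: only reaches 10(W), 15(W), 18(W), 19(W), all W → L
n=21: reaches L-position 14 → W
n=22: reaches L-position 20 → W
n=23: reaches L-position 0 → W
n=24: only reaches 12(W), 21(W), 22(W), 23(W), all W → L
n=25: reaches L-position 20 → W
n=26: reaches L-position 24 → W
n=27: reaches L-position 24 → W
n=28: reaches L-position 14 → W
n=29: reaches L-position 0 → W
n=30: only reaches 15(W), 25(W), 27(W), 28(W), 29(W), all W → L
n=31: reaches L-position 0 → W
n=32: reaches L-position 30 → W
n=33: reaches L-position 30 → W
The losing starting values of n are exactly the entries labelled L in this table (7 of them).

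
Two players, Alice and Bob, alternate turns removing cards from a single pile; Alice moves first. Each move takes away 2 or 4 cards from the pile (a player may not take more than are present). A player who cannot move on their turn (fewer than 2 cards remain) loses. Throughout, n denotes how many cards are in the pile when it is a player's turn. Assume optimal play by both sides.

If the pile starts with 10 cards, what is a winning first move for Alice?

Positions with no move are L. A position that does have a move is losing for the player to move precisely when every available move leads to a winning position for the opponent. Fill in the labels:
n=0: no move → L
n=1: no move → L
n=2: can move to 0, which is L ⇒ W
n=3: can move to 1, which is L ⇒ W
n=4: can move to 0, which is L ⇒ W
n=5: can move to 1, which is L ⇒ W
n=6: moves to 4(W), 2(W); every one is W ⇒ L
n=7: moves to 5(W), 3(W); every one is W ⇒ L
n=8: can move to 6, which is L ⇒ W
n=9: can move to 7, which is L ⇒ W
n=10: can move to 6, which is L ⇒ W
From 10, the L positions reachable in one move are: 6.

Remove 4, leaving 6.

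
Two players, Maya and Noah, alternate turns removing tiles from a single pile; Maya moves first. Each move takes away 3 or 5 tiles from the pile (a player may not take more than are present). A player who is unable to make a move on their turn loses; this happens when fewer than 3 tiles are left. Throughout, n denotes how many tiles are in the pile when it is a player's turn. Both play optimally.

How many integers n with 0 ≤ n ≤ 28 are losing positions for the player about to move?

Build the W/L table. Terminal = L. A non-terminal position is W if it has a move to some L; otherwise it is L.
n=0: no move → L
n=1: no move → L
n=2: no move → L
n=3: can move to 0, which is L ⇒ W
n=4: can move to 1, which is L ⇒ W
n=5: can move to 2, which is L ⇒ W
n=6: can move to 1, which is L ⇒ W
n=7: can move to 2, which is L ⇒ W
n=8: moves to 5(W), 3(W); every one is W ⇒ L
n=9: moves to 6(W), 4(W); every one is W ⇒ L
n=10: moves to 7(W), 5(W); every one is W ⇒ L
n=11: can move to 8, which is L ⇒ W
n=12: can move to 9, which is L ⇒ W
n=13: can move to 10, which is L ⇒ W
n=14: can move to 9, which is L ⇒ W
n=15: can move to 10, which is L ⇒ W
n=16: moves to 13(W), 11(W); every one is W ⇒ L
n=17: moves to 14(W), 12(W); every one is W ⇒ L
n=18: moves to 15(W), 13(W); every one is W ⇒ L
n=19: can move to 16, which is L ⇒ W
n=20: can move to 17, which is L ⇒ W
n=21: can move to 18, which is L ⇒ W
n=22: can move to 17, which is L ⇒ W
n=23: can move to 18, which is L ⇒ W
n=24: moves to 21(W), 19(W); every one is W ⇒ L
n=25: moves to 22(W), 20(W); every one is W ⇒ L
n=26: moves to 23(W), 21(W); every one is W ⇒ L
n=27: can move to 24, which is L ⇒ W
n=28: can move to 25, which is L ⇒ W
L entries with 0 ≤ n ≤ 28: n = 0, 1, 2, 8, 9, 10, 16, 17, 18, 24, 25, 26; that makes 12.

12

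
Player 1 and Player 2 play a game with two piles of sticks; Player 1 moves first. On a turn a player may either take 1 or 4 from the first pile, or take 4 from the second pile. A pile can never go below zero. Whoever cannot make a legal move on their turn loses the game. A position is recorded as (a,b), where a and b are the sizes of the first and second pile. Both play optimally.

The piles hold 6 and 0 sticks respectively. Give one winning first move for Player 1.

Move to (5,0).

Build the W/L table. Terminal = L. A non-terminal position is W if it has a move to some L; otherwise it is L.
No move ever increases a pile, so every position that can arise here has a ≤ 6 and b ≤ 0; it is enough to label the cells with 0 ≤ a ≤ 6 and 0 ≤ b ≤ 0.
Every move lowers a or b (never raises either), so fill the grid row by row in increasing a, and left to right within a row: each cell's successors are then already labelled.
      b=0
a=0:    L
a=1:    W
a=2:    L
a=3:    W
a=4:    W
a=5:    L
a=6:    W
Cells with no legal move (terminal, hence L): (0,0).
The remaining L cells, each justified by listing all of its moves:
(2,0): the only move is to (1,0)(W), a W ⇒ L
(5,0): moves to (4,0)(W), (1,0)(W); every one is W ⇒ L
Every other cell has at least one move into one of the L cells above, so it is W.
From (6,0), the L positions reachable in one move are: (5,0), (2,0). Any move reaching one of these is winning.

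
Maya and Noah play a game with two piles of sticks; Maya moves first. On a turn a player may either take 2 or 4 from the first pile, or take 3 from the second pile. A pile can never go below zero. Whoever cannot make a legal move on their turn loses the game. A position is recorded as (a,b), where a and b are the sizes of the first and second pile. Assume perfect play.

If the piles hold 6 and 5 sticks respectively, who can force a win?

Maya wins.

Positions with no move are L. A position that does have a move is losing for the player to move precisely when every available move leads to a winning position for the opponent. Fill in the labels:
No move ever increases a pile, so every position that can arise here has a ≤ 6 and b ≤ 5; it is enough to label the cells with 0 ≤ a ≤ 6 and 0 ≤ b ≤ 5.
Every move lowers a or b (never raises either), so fill the grid row by row in increasing a, and left to right within a row: each cell's successors are then already labelled.
      b=0  b=1  b=2  b=3  b=4  b=5
a=0:    L    L    L    W    W    W
a=1:    L    L    L    W    W    W
a=2:    W    W    W    L    L    L
a=3:    W    W    W    L    L    L
a=4:    W    W    W    W    W    W
a=5:    W    W    W    W    W    W
a=6:    L    L    L    W    W    W
Cells with no legal move (terminal, hence L): (0,0), (0,1), (0,2), (1,0), (1,1), (1,2).
The remaining L cells, each justified by listing all of its moves:
(2,3): L (options (0,3)(W), (2,0)(W) are all W)
(2,4): L (options (0,4)(W), (2,1)(W) are all W)
(2,5): L (options (0,5)(W), (2,2)(W) are all W)
(3,3): L (options (1,3)(W), (3,0)(W) are all W)
(3,4): L (options (1,4)(W), (3,1)(W) are all W)
(3,5): L (options (1,5)(W), (3,2)(W) are all W)
(6,0): L (options (4,0)(W), (2,0)(W) are all W)
(6,1): L (options (4,1)(W), (2,1)(W) are all W)
(6,2): L (options (4,2)(W), (2,2)(W) are all W)
Every other cell has at least one move into one of the L cells above, so it is W.
The starting position (6,5) is W: Maya should move to (2,5), handing over an L position.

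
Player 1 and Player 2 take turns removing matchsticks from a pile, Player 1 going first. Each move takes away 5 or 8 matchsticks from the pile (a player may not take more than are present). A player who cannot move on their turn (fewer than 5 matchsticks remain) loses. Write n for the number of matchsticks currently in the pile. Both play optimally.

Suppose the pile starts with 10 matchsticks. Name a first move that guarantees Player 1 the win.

Remove 8, leaving 2.

Positions with no move are L. A position that does have a move is losing for the player to move precisely when every available move leads to a winning position for the opponent. Fill in the labels:
n=0: no move → L
n=1: no move → L
n=2: no move → L
n=3: no move → L
n=4: no move → L
n=5: W (go to 0, an L position)
n=6: W (go to 1, an L position)
n=7: W (go to 2, an L position)
n=8: W (go to 3, an L position)
n=9: W (go to 4, an L position)
n=10: W (go to 2, an L position)
From 10, the L positions reachable in one move are: 2.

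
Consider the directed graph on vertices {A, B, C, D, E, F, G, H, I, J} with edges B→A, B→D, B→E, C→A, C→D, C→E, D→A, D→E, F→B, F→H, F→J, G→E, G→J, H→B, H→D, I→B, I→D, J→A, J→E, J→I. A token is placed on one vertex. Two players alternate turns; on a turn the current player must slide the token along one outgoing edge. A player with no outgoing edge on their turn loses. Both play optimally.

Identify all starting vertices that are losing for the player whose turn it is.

A, E, H, I

Compute win/loss labels from the base case upward. A position with no move is L. Any other position is W if it can reach an L in one move, else L.
Every edge goes from a vertex to one that appears earlier in the order A, E, D, B, C, I, H, J, G, F, so processing vertices in that order labels each vertex after all of its successors.
A: no outgoing edge → L
E: no outgoing edge → L
D: reaches L-position E → W
B: reaches L-position E → W
C: reaches L-position E → W
I: only reaches B(W), D(W), all W → L
H: only reaches B(W), D(W), all W → L
J: reaches L-position I → W
G: reaches L-position E → W
F: reaches L-position H → W
The losing starting vertices are exactly the entries labelled L in this table (4 of them).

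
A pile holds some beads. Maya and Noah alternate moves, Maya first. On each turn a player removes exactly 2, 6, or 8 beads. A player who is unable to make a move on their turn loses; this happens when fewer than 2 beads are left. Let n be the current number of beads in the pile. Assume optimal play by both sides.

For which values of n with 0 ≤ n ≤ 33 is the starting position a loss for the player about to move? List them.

Compute win/loss labels from the base case upward. A position with no move is L. Any other position is W if it can reach an L in one move, else L.
n=0: no move → L
n=1: no move → L
n=2: →0(L), so W
n=3: →1(L), so W
n=4: →2(W) only, which is W, so L
n=5: →3(W) only, which is W, so L
n=6: →4(L), so W
n=7: →5(L), so W
n=8: →0(L), so W
n=9: →1(L), so W
n=10: →4(L), so W
n=11: →5(L), so W
n=12: →4(L), so W
n=13: →5(L), so W
n=14: →12(W), 8(W), 6(W) — all W, so L
n=15: →13(W), 9(W), 7(W) — all W, so L
n=16: →14(L), so W
n=17: →15(L), so W
n=18: →16(W), 12(W), 10(W) — all W, so L
n=19: →17(W), 13(W), 11(W) — all W, so L
n=20: →18(L), so W
n=21: →19(L), so W
n=22: →14(L), so W
n=23: →15(L), so W
n=24: →18(L), so W
n=25: →19(L), so W
n=26: →18(L), so W
n=27: →19(L), so W
n=28: →26(W), 22(W), 20(W) — all W, so L
n=29: →27(W), 23(W), 21(W) — all W, so L
n=30: →28(L), so W
n=31: →29(L), so W
n=32: →30(W), 26(W), 24(W) — all W, so L
n=33: →31(W), 27(W), 25(W) — all W, so L
Reading off the rows marked L gives the requested list; there are 12 such values of n.

0, 1, 4, 5, 14, 15, 18, 19, 28, 29, 32, 33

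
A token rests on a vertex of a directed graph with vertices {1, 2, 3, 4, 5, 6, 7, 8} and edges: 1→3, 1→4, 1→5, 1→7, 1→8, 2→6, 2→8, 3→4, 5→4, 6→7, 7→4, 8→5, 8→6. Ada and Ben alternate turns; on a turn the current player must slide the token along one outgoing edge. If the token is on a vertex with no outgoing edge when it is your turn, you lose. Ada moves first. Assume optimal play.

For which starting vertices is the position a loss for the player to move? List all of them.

Classify positions by backward induction: terminal positions (no move available) are L. From any other position, the mover wins iff some move reaches an L.
Every edge goes from a vertex to one that appears earlier in the order 4, 3, 7, 5, 6, 8, 2, 1, so processing vertices in that order labels each vertex after all of its successors.
4: no outgoing edge → L
3: reaches L-position 4 → W
7: reaches L-position 4 → W
5: reaches L-position 4 → W
6: only reaches 7(W), which is W → L
8: reaches L-position 6 → W
2: reaches L-position 6 → W
1: reaches L-position 4 → W
The losing starting vertices are exactly the entries labelled L in this table (2 of them).

4, 6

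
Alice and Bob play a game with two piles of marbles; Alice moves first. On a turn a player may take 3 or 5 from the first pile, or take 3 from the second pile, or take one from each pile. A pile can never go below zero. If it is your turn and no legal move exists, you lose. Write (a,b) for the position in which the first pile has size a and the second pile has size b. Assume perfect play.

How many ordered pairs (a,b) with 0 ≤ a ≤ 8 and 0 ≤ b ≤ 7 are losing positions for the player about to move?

Classify positions by backward induction: terminal positions (no move available) are L. From any other position, the mover wins iff some move reaches an L.
Every move lowers a or b (never raises either), so fill the grid row by row in increasing a, and left to right within a row: each cell's successors are then already labelled.
      b=0  b=1  b=2  b=3  b=4  b=5  b=6  b=7
a=0:    L    L    L    W    W    W    L    L
a=1:    L    W    W    W    L    L    L    W
a=2:    L    W    L    W    L    W    W    W
a=3:    W    W    W    W    L    W    W    W
a=4:    W    L    L    L    W    W    W    L
a=5:    W    W    W    W    W    L    W    W
a=6:    W    L    L    L    W    W    W    L
a=7:    W    W    W    W    W    L    L    W
a=8:    L    L    L    W    W    W    W    W
Cells with no legal move (terminal, hence L): (0,0), (0,1), (0,2), (1,0), (2,0).
The remaining L cells, each justified by listing all of its moves:
(0,6): L (sole option (0,3)(W) is W)
(0,7): L (sole option (0,4)(W) is W)
(1,4): L (options (1,1)(W), (0,3)(W) are all W)
(1,5): L (options (1,2)(W), (0,4)(W) are all W)
(1,6): L (options (1,3)(W), (0,5)(W) are all W)
(2,2): L (sole option (1,1)(W) is W)
(2,4): L (options (2,1)(W), (1,3)(W) are all W)
(3,4): L (options (0,4)(W), (3,1)(W), (2,3)(W) are all W)
(4,1): L (options (1,1)(W), (3,0)(W) are all W)
(4,2): L (options (1,2)(W), (3,1)(W) are all W)
(4,3): L (options (1,3)(W), (4,0)(W), (3,2)(W) are all W)
(4,7): L (options (1,7)(W), (4,4)(W), (3,6)(W) are all W)
(5,5): L (options (2,5)(W), (0,5)(W), (5,2)(W), (4,4)(W) are all W)
(6,1): L (options (3,1)(W), (1,1)(W), (5,0)(W) are all W)
(6,2): L (options (3,2)(W), (1,2)(W), (5,1)(W) are all W)
(6,3): L (options (3,3)(W), (1,3)(W), (6,0)(W), (5,2)(W) are all W)
(6,7): L (options (3,7)(W), (1,7)(W), (6,4)(W), (5,6)(W) are all W)
(7,5): L (options (4,5)(W), (2,5)(W), (7,2)(W), (6,4)(W) are all W)
(7,6): L (options (4,6)(W), (2,6)(W), (7,3)(W), (6,5)(W) are all W)
(8,0): L (options (5,0)(W), (3,0)(W) are all W)
(8,1): L (options (5,1)(W), (3,1)(W), (7,0)(W) are all W)
(8,2): L (options (5,2)(W), (3,2)(W), (7,1)(W) are all W)
Every other cell has at least one move into one of the L cells above, so it is W.
L cells per row: a=0: 5, a=1: 4, a=2: 3, a=3: 1, a=4: 4, a=5: 1, a=6: 4, a=7: 2, a=8: 3; total 27.

27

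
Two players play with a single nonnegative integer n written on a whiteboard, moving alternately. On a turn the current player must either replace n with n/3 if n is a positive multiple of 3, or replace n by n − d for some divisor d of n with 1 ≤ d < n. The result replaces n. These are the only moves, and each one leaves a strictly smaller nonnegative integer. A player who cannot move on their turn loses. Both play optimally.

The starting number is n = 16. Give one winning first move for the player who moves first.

Label each position W (a win for the player to move) or L (a loss). A position with no legal move is L; any other position is W exactly when some move reaches an L, and L when every move reaches a W.
n=0: no move → L
n=1: no move → L
n=2: →1(L), so W
n=3: →1(L), so W
n=4: →2(W), 3(W) — all W, so L
n=5: →4(L), so W
n=6: →4(L), so W
n=7: →6(W) only, which is W, so L
n=8: →4(L), so W
n=9: →3(W), 6(W), 8(W) — all W, so L
n=10: →9(L), so W
n=11: →10(W) only, which is W, so L
n=12: →4(L), so W
n=13: →12(W) only, which is W, so L
n=14: →7(L), so W
n=15: →5(W), 10(W), 12(W), 14(W) — all W, so L
n=16: →15(L), so W
From 16, the L positions reachable in one move are: 15.

Move to 15.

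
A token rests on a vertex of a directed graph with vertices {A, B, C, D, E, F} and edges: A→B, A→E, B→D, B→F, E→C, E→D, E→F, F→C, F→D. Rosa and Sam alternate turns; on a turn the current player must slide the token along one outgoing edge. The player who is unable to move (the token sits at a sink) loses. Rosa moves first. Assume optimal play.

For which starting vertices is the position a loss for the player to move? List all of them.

A, C, D

Work bottom-up. With no move the player to move loses. Otherwise the position is W if at least one move leads to an L position for the opponent, and L if every move leads to a W.
Every edge goes from a vertex to one that appears earlier in the order D, C, F, E, B, A, so processing vertices in that order labels each vertex after all of its successors.
D: no outgoing edge → L
C: no outgoing edge → L
F: can move to C, which is L ⇒ W
E: can move to C, which is L ⇒ W
B: can move to D, which is L ⇒ W
A: moves to B(W), E(W); every one is W ⇒ L
The losing starting vertices are exactly the entries labelled L in this table (3 of them).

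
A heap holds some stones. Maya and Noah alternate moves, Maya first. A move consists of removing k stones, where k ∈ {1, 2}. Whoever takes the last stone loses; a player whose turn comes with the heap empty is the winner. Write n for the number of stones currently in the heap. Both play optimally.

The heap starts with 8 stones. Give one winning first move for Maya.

Build the W/L table. Terminal = W. A non-terminal position is W if it has a move to some L; otherwise it is L.
n=0: no move; the opponent has just taken the last stone and therefore loses → W
n=1: L (sole option 0(W) is W)
n=2: W (go to 1, an L position)
n=3: W (go to 1, an L position)
n=4: L (options 3(W), 2(W) are all W)
n=5: W (go to 4, an L position)
n=6: W (go to 4, an L position)
n=7: L (options 6(W), 5(W) are all W)
n=8: W (go to 7, an L position)
From 8, the L positions reachable in one move are: 7.

Remove 1, leaving 7.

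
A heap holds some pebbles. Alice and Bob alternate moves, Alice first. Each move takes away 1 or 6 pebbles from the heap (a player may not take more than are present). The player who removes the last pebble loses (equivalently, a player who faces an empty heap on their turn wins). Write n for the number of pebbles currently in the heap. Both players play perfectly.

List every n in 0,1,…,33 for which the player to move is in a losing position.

Compute win/loss labels from the base case upward. A position with no move is W. Any other position is W if it can reach an L in one move, else L.
n=0: no move; the opponent has just taken the last pebble and therefore loses → W
n=1: only reaches 0(W), which is W → L
n=2: reaches L-position 1 → W
n=3: only reaches 2(W), which is W → L
n=4: reaches L-position 3 → W
n=5: only reaches 4(W), which is W → L
n=6: reaches L-position 5 → W
n=7: reaches L-position 1 → W
n=8: only reaches 7(W), 2(W), all W → L
n=9: reaches L-position 8 → W
n=10: only reaches 9(W), 4(W), all W → L
n=11: reaches L-position 10 → W
n=12: only reaches 11(W), 6(W), all W → L
n=13: reaches L-position 12 → W
n=14: reaches L-position 8 → W
n=15: only reaches 14(W), 9(W), all W → L
n=16: reaches L-position 15 → W
n=17: only reaches 16(W), 11(W), all W → L
n=18: reaches L-position 17 → W
n=19: only reaches 18(W), 13(W), all W → L
n=20: reaches L-position 19 → W
n=21: reaches L-position 15 → W
n=22: only reaches 21(W), 16(W), all W → L
n=23: reaches L-position 22 → W
n=24: only reaches 23(W), 18(W), all W → L
n=25: reaches L-position 24 → W
n=26: only reaches 25(W), 20(W), all W → L
n=27: reaches L-position 26 → W
n=28: reaches L-position 22 → W
n=29: only reaches 28(W), 23(W), all W → L
n=30: reaches L-position 29 → W
n=31: only reaches 30(W), 25(W), all W → L
n=32: reaches L-position 31 → W
n=33: only reaches 32(W), 27(W), all W → L
The losing starting values of n are exactly the entries labelled L in this table (15 of them).

1, 3, 5, 8, 10, 12, 15, 17, 19, 22, 24, 26, 29, 31, 33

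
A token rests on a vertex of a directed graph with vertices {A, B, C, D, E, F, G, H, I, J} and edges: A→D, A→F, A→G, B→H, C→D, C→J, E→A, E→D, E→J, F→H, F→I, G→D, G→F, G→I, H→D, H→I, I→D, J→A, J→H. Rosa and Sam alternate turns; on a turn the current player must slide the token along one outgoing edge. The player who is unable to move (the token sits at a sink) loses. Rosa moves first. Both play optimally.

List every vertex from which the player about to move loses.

Classify positions by backward induction: terminal positions (no move available) are L. From any other position, the mover wins iff some move reaches an L.
Every edge goes from a vertex to one that appears earlier in the order D, I, H, F, G, A, J, E, B, C, so processing vertices in that order labels each vertex after all of its successors.
D: no outgoing edge → L
I: W (go to D, an L position)
H: W (go to D, an L position)
F: L (options H(W), I(W) are all W)
G: W (go to F, an L position)
A: W (go to F, an L position)
J: L (options A(W), H(W) are all W)
E: W (go to J, an L position)
B: L (sole option H(W) is W)
C: W (go to J, an L position)
The losing starting vertices are exactly the entries labelled L in this table (4 of them).

B, D, F, J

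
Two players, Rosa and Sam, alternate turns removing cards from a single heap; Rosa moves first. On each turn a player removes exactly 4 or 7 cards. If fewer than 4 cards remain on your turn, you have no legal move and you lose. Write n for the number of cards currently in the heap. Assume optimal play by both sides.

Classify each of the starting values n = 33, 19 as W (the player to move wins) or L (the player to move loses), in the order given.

Build the W/L table. Terminal = L. A non-terminal position is W if it has a move to some L; otherwise it is L.
n=0: no move → L
n=1: no move → L
n=2: no move → L
n=3: no move → L
n=4: →0(L), so W
n=5: →1(L), so W
n=6: →2(L), so W
n=7: →3(L), so W
n=8: →1(L), so W
n=9: →2(L), so W
n=10: →3(L), so W
n=11: →7(W), 4(W) — all W, so L
n=12: →8(W), 5(W) — all W, so L
n=13: →9(W), 6(W) — all W, so L
n=14: →10(W), 7(W) — all W, so L
n=15: →11(L), so W
n=16: →12(L), so W
n=17: →13(L), so W
n=18: →14(L), so W
n=19: →12(L), so W
n=20: →13(L), so W
n=21: →14(L), so W
n=22: →18(W), 15(W) — all W, so L
n=23: →19(W), 16(W) — all W, so L
n=24: →20(W), 17(W) — all W, so L
n=25: →21(W), 18(W) — all W, so L
n=26: →22(L), so W
n=27: →23(L), so W
n=28: →24(L), so W
n=29: →25(L), so W
n=30: →23(L), so W
n=31: →24(L), so W
n=32: →25(L), so W
n=33: →29(W), 26(W) — all W, so L

33: L, 19: W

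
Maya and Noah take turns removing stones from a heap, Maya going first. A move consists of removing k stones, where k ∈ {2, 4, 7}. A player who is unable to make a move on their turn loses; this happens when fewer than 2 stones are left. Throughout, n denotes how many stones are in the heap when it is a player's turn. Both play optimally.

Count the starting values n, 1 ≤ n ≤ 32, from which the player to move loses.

10

Compute win/loss labels from the base case upward. A position with no move is L. Any other position is W if it can reach an L in one move, else L.
n=0: no move → L
n=1: no move → L
n=2: can move to 0, which is L ⇒ W
n=3: can move to 1, which is L ⇒ W
n=4: can move to 0, which is L ⇒ W
n=5: can move to 1, which is L ⇒ W
n=6: moves to 4(W), 2(W); every one is W ⇒ L
n=7: can move to 0, which is L ⇒ W
n=8: can move to 6, which is L ⇒ W
n=9: moves to 7(W), 5(W), 2(W); every one is W ⇒ L
n=10: can move to 6, which is L ⇒ W
n=11: can move to 9, which is L ⇒ W
n=12: moves to 10(W), 8(W), 5(W); every one is W ⇒ L
n=13: can move to 9, which is L ⇒ W
n=14: can move to 12, which is L ⇒ W
n=15: moves to 13(W), 11(W), 8(W); every one is W ⇒ L
n=16: can move to 12, which is L ⇒ W
n=17: can move to 15, which is L ⇒ W
n=18: moves to 16(W), 14(W), 11(W); every one is W ⇒ L
n=19: can move to 15, which is L ⇒ W
n=20: can move to 18, which is L ⇒ W
n=21: moves to 19(W), 17(W), 14(W); every one is W ⇒ L
n=22: can move to 18, which is L ⇒ W
n=23: can move to 21, which is L ⇒ W
n=24: moves to 22(W), 20(W), 17(W); every one is W ⇒ L
n=25: can move to 21, which is L ⇒ W
n=26: can move to 24, which is L ⇒ W
n=27: moves to 25(W), 23(W), 20(W); every one is W ⇒ L
n=28: can move to 24, which is L ⇒ W
n=29: can move to 27, which is L ⇒ W
n=30: moves to 28(W), 26(W), 23(W); every one is W ⇒ L
n=31: can move to 27, which is L ⇒ W
n=32: can move to 30, which is L ⇒ W
L entries with 1 ≤ n ≤ 32 (n=0 is outside the asked range and is not counted): n = 1, 6, 9, 12, 15, 18, 21, 24, 27, 30; that makes 10.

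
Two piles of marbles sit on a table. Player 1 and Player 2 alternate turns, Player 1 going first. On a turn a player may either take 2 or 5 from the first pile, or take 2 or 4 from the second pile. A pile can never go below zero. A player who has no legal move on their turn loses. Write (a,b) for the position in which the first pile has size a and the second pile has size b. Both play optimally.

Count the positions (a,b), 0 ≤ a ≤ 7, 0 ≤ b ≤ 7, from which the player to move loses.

24

Use the standard recursion: the mover loses at a terminal position; elsewhere, the mover wins exactly when some move hands the opponent an L position.
Every move lowers a or b (never raises either), so fill the grid row by row in increasing a, and left to right within a row: each cell's successors are then already labelled.
      b=0  b=1  b=2  b=3  b=4  b=5  b=6  b=7
a=0:    L    L    W    W    W    W    L    L
a=1:    L    L    W    W    W    W    L    L
a=2:    W    W    L    L    W    W    W    W
a=3:    W    W    L    L    W    W    W    W
a=4:    L    L    W    W    W    W    L    L
a=5:    W    W    W    W    L    L    W    W
a=6:    W    W    L    L    W    W    W    W
a=7:    L    L    W    W    W    W    L    L
Cells with no legal move (terminal, hence L): (0,0), (0,1), (1,0), (1,1).
The remaining L cells, each justified by listing all of its moves:
(0,6): moves to (0,4)(W), (0,2)(W); every one is W ⇒ L
(0,7): moves to (0,5)(W), (0,3)(W); every one is W ⇒ L
(1,6): moves to (1,4)(W), (1,2)(W); every one is W ⇒ L
(1,7): moves to (1,5)(W), (1,3)(W); every one is W ⇒ L
(2,2): moves to (0,2)(W), (2,0)(W); every one is W ⇒ L
(2,3): moves to (0,3)(W), (2,1)(W); every one is W ⇒ L
(3,2): moves to (1,2)(W), (3,0)(W); every one is W ⇒ L
(3,3): moves to (1,3)(W), (3,1)(W); every one is W ⇒ L
(4,0): the only move is to (2,0)(W), a W ⇒ L
(4,1): the only move is to (2,1)(W), a W ⇒ L
(4,6): moves to (2,6)(W), (4,4)(W), (4,2)(W); every one is W ⇒ L
(4,7): moves to (2,7)(W), (4,5)(W), (4,3)(W); every one is W ⇒ L
(5,4): moves to (3,4)(W), (0,4)(W), (5,2)(W), (5,0)(W); every one is W ⇒ L
(5,5): moves to (3,5)(W), (0,5)(W), (5,3)(W), (5,1)(W); every one is W ⇒ L
(6,2): moves to (4,2)(W), (1,2)(W), (6,0)(W); every one is W ⇒ L
(6,3): moves to (4,3)(W), (1,3)(W), (6,1)(W); every one is W ⇒ L
(7,0): moves to (5,0)(W), (2,0)(W); every one is W ⇒ L
(7,1): moves to (5,1)(W), (2,1)(W); every one is W ⇒ L
(7,6): moves to (5,6)(W), (2,6)(W), (7,4)(W), (7,2)(W); every one is W ⇒ L
(7,7): moves to (5,7)(W), (2,7)(W), (7,5)(W), (7,3)(W); every one is W ⇒ L
Every other cell has at least one move into one of the L cells above, so it is W.
L cells per row: a=0: 4, a=1: 4, a=2: 2, a=3: 2, a=4: 4, a=5: 2, a=6: 2, a=7: 4; total 24.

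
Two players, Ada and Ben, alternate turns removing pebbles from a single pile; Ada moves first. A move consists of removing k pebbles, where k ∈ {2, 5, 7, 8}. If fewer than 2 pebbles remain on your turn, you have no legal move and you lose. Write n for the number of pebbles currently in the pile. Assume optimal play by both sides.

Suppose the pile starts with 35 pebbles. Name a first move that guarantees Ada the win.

Remove 2, leaving 33.

Compute win/loss labels from the base case upward. A position with no move is L. Any other position is W if it can reach an L in one move, else L.
n=0: no move → L
n=1: no move → L
n=2: reaches L-position 0 → W
n=3: reaches L-position 1 → W
n=4: only reaches 2(W), which is W → L
n=5: reaches L-position 0 → W
n=6: reaches L-position 4 → W
n=7: reaches L-position 0 → W
n=8: reaches L-position 1 → W
n=9: reaches L-position 4 → W
n=10: only reaches 8(W), 5(W), 3(W), 2(W), all W → L
n=11: reaches L-position 4 → W
n=12: reaches L-position 10 → W
n=13: only reaches 11(W), 8(W), 6(W), 5(W), all W → L
n=14: only reaches 12(W), 9(W), 7(W), 6(W), all W → L
n=15: reaches L-position 13 → W
n=16: reaches L-position 14 → W
n=17: reaches L-position 10 → W
n=18: reaches L-position 13 → W
n=19: reaches L-position 14 → W
n=20: reaches L-position 13 → W
n=21: reaches L-position 14 → W
n=22: reaches L-position 14 → W
n=23: only reaches 21(W), 18(W), 16(W), 15(W), all W → L
n=24: only reaches 22(W), 19(W), 17(W), 16(W), all W → L
n=25: reaches L-position 23 → W
n=26: reaches L-position 24 → W
n=27: only reaches 25(W), 22(W), 20(W), 19(W), all W → L
n=28: reaches L-position 23 → W
n=29: reaches L-position 27 → W
n=30: reaches L-position 23 → W
n=31: reaches L-position 24 → W
n=32: reaches L-position 27 → W
n=33: only reaches 31(W), 28(W), 26(W), 25(W), all W → L
n=34: reaches L-position 27 → W
n=35: reaches L-position 33 → W
From 35, the L positions reachable in one move are: 33, 27. Any move reaching one of these is winning.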